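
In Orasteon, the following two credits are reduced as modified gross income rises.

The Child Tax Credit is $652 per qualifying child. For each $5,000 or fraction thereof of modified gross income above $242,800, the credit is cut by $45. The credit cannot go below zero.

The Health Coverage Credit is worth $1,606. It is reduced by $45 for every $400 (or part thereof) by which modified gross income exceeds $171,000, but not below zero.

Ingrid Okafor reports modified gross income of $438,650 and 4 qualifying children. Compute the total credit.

$808

Child Tax Credit: base = 4 × $652 = $2,608. income exceeds $242,800 by $195,850, which is 40 full-or-partial $5,000 increments; reduction = 40 × $45 = $1,800, leaving $808.
Health Coverage Credit: income exceeds $171,000 by $267,650 → 670 increments × $45 = $30,150 ≥ base, so the credit is $0.
Total: $808 + $0 = $808.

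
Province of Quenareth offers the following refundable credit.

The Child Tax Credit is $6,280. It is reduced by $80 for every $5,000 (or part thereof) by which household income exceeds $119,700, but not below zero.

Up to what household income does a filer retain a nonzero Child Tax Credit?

After 78 increments the reduction is 78 × $80 = $6,240, leaving $40; one more increment wipes it out. Increment 78 ends at excess 78 × $5,000 = $390,000, so the highest qualifying income is $119,700 + $390,000 = $509,700.

$509,700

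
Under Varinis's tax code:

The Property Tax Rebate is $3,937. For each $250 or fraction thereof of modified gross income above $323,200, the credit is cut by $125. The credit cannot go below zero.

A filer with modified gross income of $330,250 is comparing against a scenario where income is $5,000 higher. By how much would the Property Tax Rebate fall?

At $330,250 — income exceeds $323,200 by $7,050, which is 29 full-or-partial $250 increments; reduction = 29 × $125 = $3,625, leaving $312.
At $335,250 — income exceeds $323,200 by $12,050 → 49 increments × $125 = $6,125 ≥ base, so the credit is $0.
Lost: $312 − $0 = $312.

$312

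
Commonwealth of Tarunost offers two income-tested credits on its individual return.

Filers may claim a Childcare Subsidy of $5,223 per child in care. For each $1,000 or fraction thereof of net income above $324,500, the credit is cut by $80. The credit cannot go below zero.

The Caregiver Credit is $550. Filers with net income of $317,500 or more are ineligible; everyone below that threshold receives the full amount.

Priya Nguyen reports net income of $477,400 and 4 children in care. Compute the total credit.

Childcare Subsidy: base = 4 × $5,223 = $20,892. income exceeds $324,500 by $152,900, which is 153 full-or-partial $1,000 increments; reduction = 153 × $80 = $12,240, leaving $8,652.
Caregiver Credit: $477,400 meets or exceeds the $317,500 cutoff, so the credit is $0.
Total: $8,652 + $0 = $8,652.

$8,652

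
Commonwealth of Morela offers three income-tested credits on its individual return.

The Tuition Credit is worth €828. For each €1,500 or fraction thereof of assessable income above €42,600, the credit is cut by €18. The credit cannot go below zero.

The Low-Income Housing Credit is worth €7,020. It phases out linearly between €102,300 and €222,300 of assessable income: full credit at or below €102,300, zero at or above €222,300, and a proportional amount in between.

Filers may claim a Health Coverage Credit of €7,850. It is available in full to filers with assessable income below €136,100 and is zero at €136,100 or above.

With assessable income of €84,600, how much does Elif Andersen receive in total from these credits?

€15,194

Tuition Credit: income exceeds €42,600 by €42,000, which is 28 full-or-partial €1,500 increments; reduction = 28 × €18 = €504, leaving €324.
Low-Income Housing Credit: €84,600 is at or below the €102,300 threshold, so the full €7,020 applies.
Health Coverage Credit: €84,600 is below the €136,100 cutoff, so the full €7,850 applies.
Total: €324 + €7,020 + €7,850 = €15,194.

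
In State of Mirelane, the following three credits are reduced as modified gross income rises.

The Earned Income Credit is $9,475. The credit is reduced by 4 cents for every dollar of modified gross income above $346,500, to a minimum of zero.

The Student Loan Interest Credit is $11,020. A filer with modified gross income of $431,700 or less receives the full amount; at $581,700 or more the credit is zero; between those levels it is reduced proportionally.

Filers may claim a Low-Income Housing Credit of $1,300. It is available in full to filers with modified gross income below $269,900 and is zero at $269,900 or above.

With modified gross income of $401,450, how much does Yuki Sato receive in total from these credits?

Earned Income Credit: 4% of the $54,950 excess over $346,500 is $2,198; credit = $9,475 − $2,198 = $7,277.
Student Loan Interest Credit: $401,450 is at or below the $431,700 threshold, so the full $11,020 applies.
Low-Income Housing Credit: $401,450 meets or exceeds the $269,900 cutoff, so the credit is $0.
Total: $7,277 + $11,020 + $0 = $18,297.

$18,297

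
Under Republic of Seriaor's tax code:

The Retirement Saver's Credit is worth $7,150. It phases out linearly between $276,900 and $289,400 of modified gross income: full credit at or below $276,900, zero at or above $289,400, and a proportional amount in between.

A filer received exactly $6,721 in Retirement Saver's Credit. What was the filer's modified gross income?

$277,650

$6,721 is 6,721/7,150 of the full $7,150, so 429/7,150 of the $12,500 range has been used: income = $276,900 + $12,500 × 429/7,150 = $277,650.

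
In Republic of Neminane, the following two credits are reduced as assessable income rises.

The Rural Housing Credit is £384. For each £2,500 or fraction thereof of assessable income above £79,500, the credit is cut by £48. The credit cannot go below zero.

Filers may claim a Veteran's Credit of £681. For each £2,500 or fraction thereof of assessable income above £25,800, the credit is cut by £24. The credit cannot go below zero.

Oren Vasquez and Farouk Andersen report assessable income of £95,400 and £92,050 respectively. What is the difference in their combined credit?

£72

Oren (£95,400): Rural Housing Credit: income exceeds £79,500 by £15,900, which is 7 full-or-partial £2,500 increments; reduction = 7 × £48 = £336, leaving £48. Veteran's Credit: income exceeds £25,800 by £69,600, which is 28 full-or-partial £2,500 increments; reduction = 28 × £24 = £672, leaving £9. total £48 + £9 = £57
Farouk (£92,050): Rural Housing Credit: income exceeds £79,500 by £12,550, which is 6 full-or-partial £2,500 increments; reduction = 6 × £48 = £288, leaving £96. Veteran's Credit: income exceeds £25,800 by £66,250, which is 27 full-or-partial £2,500 increments; reduction = 27 × £24 = £648, leaving £33. total £96 + £33 = £129
Difference: |£57 − £129| = £72.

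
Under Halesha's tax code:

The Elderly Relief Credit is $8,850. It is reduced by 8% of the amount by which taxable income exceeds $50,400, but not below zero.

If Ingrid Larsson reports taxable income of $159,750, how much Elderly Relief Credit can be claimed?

$102

Elderly Relief Credit: 8% of the $109,350 excess over $50,400 is $8,748; credit = $8,850 − $8,748 = $102.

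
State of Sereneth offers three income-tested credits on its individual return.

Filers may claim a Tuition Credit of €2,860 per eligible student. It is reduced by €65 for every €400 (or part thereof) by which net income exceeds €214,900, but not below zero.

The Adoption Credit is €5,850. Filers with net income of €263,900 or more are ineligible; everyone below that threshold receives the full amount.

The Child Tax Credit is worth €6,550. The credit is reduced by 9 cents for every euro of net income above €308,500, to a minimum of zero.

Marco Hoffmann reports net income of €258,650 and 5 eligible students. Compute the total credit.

Tuition Credit: base = 5 × €2,860 = €14,300. income exceeds €214,900 by €43,750, which is 110 full-or-partial €400 increments; reduction = 110 × €65 = €7,150, leaving €7,150.
Adoption Credit: €258,650 is below the €263,900 cutoff, so the full €5,850 applies.
Child Tax Credit: €258,650 is at or below the €308,500 threshold, so the full €6,550 applies.
Total: €7,150 + €5,850 + €6,550 = €19,550.

€19,550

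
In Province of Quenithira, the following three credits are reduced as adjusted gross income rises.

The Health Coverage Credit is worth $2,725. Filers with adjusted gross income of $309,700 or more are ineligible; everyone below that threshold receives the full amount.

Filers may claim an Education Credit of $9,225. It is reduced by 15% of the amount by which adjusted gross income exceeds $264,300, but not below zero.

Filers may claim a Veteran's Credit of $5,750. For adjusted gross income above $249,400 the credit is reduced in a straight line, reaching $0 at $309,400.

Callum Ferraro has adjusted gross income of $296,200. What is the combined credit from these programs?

Health Coverage Credit: $296,200 is below the $309,700 cutoff, so the full $2,725 applies.
Education Credit: 15% of the $31,900 excess over $264,300 is $4,785; credit = $9,225 − $4,785 = $4,440.
Veteran's Credit: $296,200 is $46,800 into a $60,000 phase-out range, leaving 13,200/60,000 of the credit: $5,750 × 13,200/60,000 = $1,265.
Total: $2,725 + $4,440 + $1,265 = $8,430.

$8,430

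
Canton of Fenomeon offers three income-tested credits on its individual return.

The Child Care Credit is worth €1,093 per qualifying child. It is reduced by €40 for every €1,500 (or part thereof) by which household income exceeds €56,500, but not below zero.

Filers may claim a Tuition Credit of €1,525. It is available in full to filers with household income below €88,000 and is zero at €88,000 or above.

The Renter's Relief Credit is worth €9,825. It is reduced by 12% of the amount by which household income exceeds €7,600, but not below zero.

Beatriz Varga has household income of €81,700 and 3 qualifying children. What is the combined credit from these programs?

Child Care Credit: base = 3 × €1,093 = €3,279. income exceeds €56,500 by €25,200, which is 17 full-or-partial €1,500 increments; reduction = 17 × €40 = €680, leaving €2,599.
Tuition Credit: €81,700 is below the €88,000 cutoff, so the full €1,525 applies.
Renter's Relief Credit: 12% of the €74,100 excess over €7,600 is €8,892; credit = €9,825 − €8,892 = €933.
Total: €2,599 + €1,525 + €933 = €5,057.

€5,057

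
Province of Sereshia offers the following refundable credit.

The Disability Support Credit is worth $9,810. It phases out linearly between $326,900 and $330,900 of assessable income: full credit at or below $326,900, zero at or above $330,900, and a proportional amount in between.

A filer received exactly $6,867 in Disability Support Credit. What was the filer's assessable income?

$6,867 is 6,867/9,810 of the full $9,810, so 2,943/9,810 of the $4,000 range has been used: income = $326,900 + $4,000 × 2,943/9,810 = $328,100.

$328,100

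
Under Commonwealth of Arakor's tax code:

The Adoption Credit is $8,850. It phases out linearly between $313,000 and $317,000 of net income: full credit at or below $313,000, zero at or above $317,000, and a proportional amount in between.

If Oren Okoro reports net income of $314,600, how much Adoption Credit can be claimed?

Adoption Credit: $314,600 is $1,600 into a $4,000 phase-out range, leaving 2,400/4,000 of the credit: $8,850 × 2,400/4,000 = $5,310.

$5,310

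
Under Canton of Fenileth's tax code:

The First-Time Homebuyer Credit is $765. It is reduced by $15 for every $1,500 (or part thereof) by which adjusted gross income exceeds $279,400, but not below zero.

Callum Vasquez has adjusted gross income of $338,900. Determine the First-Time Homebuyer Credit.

$165

First-Time Homebuyer Credit: income exceeds $279,400 by $59,500, which is 40 full-or-partial $1,500 increments; reduction = 40 × $15 = $600, leaving $165.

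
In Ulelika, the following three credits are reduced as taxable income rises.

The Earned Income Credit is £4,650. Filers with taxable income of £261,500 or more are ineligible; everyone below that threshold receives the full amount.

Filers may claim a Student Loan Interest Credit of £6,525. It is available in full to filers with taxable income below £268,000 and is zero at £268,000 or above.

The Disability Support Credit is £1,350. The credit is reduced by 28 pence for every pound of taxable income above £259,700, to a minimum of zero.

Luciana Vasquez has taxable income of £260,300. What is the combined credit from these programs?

Earned Income Credit: £260,300 is below the £261,500 cutoff, so the full £4,650 applies.
Student Loan Interest Credit: £260,300 is below the £268,000 cutoff, so the full £6,525 applies.
Disability Support Credit: 28% of the £600 excess over £259,700 is £168; credit = £1,350 − £168 = £1,182.
Total: £4,650 + £6,525 + £1,182 = £12,357.

£12,357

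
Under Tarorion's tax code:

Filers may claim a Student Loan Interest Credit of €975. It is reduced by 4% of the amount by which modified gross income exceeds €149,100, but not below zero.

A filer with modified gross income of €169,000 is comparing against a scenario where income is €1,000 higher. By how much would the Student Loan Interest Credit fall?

€40

At €169,000 — 4% of the €19,900 excess over €149,100 is €796; credit = €975 − €796 = €179.
At €170,000 — 4% of the €20,900 excess over €149,100 is €836; credit = €975 − €836 = €139.
Lost: €179 − €139 = €40.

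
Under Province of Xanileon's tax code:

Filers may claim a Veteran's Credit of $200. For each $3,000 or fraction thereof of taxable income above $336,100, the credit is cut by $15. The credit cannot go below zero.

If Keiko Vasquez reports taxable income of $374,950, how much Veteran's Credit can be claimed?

Veteran's Credit: income exceeds $336,100 by $38,850, which is 13 full-or-partial $3,000 increments; reduction = 13 × $15 = $195, leaving $5.

$5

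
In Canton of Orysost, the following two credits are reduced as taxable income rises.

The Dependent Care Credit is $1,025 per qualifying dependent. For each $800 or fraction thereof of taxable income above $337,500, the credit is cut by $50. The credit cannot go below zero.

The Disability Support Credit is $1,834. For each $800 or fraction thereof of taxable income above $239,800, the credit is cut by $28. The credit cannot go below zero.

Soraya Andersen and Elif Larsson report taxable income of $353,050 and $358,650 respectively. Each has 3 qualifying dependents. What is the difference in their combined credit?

$350

Soraya ($353,050): Dependent Care Credit: base = 3 × $1,025 = $3,075. income exceeds $337,500 by $15,550, which is 20 full-or-partial $800 increments; reduction = 20 × $50 = $1,000, leaving $2,075. Disability Support Credit: income exceeds $239,800 by $113,250 → 142 increments × $28 = $3,976 ≥ base, so the credit is $0. total $2,075 + $0 = $2,075
Elif ($358,650): Dependent Care Credit: base = 3 × $1,025 = $3,075. income exceeds $337,500 by $21,150, which is 27 full-or-partial $800 increments; reduction = 27 × $50 = $1,350, leaving $1,725. Disability Support Credit: income exceeds $239,800 by $118,850 → 149 increments × $28 = $4,172 ≥ base, so the credit is $0. total $1,725 + $0 = $1,725
Difference: |$2,075 − $1,725| = $350.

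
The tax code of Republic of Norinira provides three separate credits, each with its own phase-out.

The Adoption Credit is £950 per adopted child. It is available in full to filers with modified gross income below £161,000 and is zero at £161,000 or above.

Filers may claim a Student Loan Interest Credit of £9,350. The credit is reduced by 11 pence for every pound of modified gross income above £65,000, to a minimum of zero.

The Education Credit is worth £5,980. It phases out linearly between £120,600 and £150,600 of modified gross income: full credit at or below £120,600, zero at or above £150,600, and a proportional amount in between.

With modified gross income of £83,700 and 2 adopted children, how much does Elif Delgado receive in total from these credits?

Adoption Credit: base = 2 × £950 = £1,900. £83,700 is below the £161,000 cutoff, so the full £1,900 applies.
Student Loan Interest Credit: 11% of the £18,700 excess over £65,000 is £2,057; credit = £9,350 − £2,057 = £7,293.
Education Credit: £83,700 is at or below the £120,600 threshold, so the full £5,980 applies.
Total: £1,900 + £7,293 + £5,980 = £15,173.

£15,173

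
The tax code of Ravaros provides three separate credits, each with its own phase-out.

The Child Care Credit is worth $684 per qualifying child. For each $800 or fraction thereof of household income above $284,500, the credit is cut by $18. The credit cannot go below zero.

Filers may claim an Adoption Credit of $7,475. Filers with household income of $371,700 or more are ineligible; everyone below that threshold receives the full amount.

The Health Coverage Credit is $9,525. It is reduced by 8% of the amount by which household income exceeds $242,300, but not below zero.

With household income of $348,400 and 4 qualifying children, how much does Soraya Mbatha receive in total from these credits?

$9,808

Child Care Credit: base = 4 × $684 = $2,736. income exceeds $284,500 by $63,900, which is 80 full-or-partial $800 increments; reduction = 80 × $18 = $1,440, leaving $1,296.
Adoption Credit: $348,400 is below the $371,700 cutoff, so the full $7,475 applies.
Health Coverage Credit: 8% of the $106,100 excess over $242,300 is $8,488; credit = $9,525 − $8,488 = $1,037.
Total: $1,296 + $7,475 + $1,037 = $9,808.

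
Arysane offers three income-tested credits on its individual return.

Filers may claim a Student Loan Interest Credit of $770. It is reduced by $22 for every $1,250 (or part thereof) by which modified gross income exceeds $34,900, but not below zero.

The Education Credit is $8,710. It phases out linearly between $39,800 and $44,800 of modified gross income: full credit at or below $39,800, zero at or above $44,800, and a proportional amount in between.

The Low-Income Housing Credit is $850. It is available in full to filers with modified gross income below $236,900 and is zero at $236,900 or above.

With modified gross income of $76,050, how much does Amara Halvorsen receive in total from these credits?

Student Loan Interest Credit: income exceeds $34,900 by $41,150, which is 33 full-or-partial $1,250 increments; reduction = 33 × $22 = $726, leaving $44.
Education Credit: $76,050 is at or above $44,800, so the credit is $0.
Low-Income Housing Credit: $76,050 is below the $236,900 cutoff, so the full $850 applies.
Total: $44 + $0 + $850 = $894.

$894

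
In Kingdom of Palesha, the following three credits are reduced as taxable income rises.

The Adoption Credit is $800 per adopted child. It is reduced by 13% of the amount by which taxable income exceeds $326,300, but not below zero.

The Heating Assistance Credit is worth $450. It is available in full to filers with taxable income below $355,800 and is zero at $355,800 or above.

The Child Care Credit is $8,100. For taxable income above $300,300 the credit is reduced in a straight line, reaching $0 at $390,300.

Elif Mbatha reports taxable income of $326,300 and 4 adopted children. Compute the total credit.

Adoption Credit: base = 4 × $800 = $3,200. $326,300 is at or below the $326,300 threshold, so the full $3,200 applies.
Heating Assistance Credit: $326,300 is below the $355,800 cutoff, so the full $450 applies.
Child Care Credit: $326,300 is $26,000 into a $90,000 phase-out range, leaving 64,000/90,000 of the credit: $8,100 × 64,000/90,000 = $5,760.
Total: $3,200 + $450 + $5,760 = $9,410.

$9,410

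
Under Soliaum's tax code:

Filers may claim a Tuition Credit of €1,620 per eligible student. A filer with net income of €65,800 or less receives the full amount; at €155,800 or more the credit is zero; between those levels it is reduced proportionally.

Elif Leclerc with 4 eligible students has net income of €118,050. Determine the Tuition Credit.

€2,718

Tuition Credit: base = 4 × €1,620 = €6,480. €118,050 is €52,250 into a €90,000 phase-out range, leaving 37,750/90,000 of the credit: €6,480 × 37,750/90,000 = €2,718.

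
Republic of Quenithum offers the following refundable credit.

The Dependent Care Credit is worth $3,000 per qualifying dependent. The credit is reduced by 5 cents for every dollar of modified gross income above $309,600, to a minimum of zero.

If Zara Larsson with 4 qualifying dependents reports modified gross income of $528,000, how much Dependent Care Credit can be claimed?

$1,080

Dependent Care Credit: base = 4 × $3,000 = $12,000. 5% of the $218,400 excess over $309,600 is $10,920; credit = $12,000 − $10,920 = $1,080.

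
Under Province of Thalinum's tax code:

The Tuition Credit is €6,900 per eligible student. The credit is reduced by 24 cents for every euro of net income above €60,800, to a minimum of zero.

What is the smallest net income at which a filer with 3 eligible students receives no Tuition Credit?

Full credit = 3 × €6,900 = €20,700.
The credit falls by 24% of each euro above €60,800, so it reaches zero when the excess is €20,700 / 24% = €86,250: income = €60,800 + €86,250 = €147,050.

€147,050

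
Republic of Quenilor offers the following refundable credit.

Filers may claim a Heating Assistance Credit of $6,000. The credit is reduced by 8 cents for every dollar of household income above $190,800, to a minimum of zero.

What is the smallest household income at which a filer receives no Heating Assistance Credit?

The credit falls by 8% of each dollar above $190,800, so it reaches zero when the excess is $6,000 / 8% = $75,000: income = $190,800 + $75,000 = $265,800.

$265,800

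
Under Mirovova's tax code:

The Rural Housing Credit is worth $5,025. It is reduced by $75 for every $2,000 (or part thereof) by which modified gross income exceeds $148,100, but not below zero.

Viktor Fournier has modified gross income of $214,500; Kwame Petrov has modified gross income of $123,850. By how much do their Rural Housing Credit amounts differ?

$2,550

Viktor ($214,500): Rural Housing Credit: income exceeds $148,100 by $66,400, which is 34 full-or-partial $2,000 increments; reduction = 34 × $75 = $2,550, leaving $2,475.
Kwame ($123,850): Rural Housing Credit: $123,850 is at or below the $148,100 threshold, so the full $5,025 applies.
Difference: |$2,475 − $5,025| = $2,550.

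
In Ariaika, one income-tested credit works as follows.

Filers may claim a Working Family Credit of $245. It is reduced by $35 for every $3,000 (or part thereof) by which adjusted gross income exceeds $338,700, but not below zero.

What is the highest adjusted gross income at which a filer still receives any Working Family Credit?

After 6 increments the reduction is 6 × $35 = $210, leaving $35; one more increment wipes it out. Increment 6 ends at excess 6 × $3,000 = $18,000, so the highest qualifying income is $338,700 + $18,000 = $356,700.

$356,700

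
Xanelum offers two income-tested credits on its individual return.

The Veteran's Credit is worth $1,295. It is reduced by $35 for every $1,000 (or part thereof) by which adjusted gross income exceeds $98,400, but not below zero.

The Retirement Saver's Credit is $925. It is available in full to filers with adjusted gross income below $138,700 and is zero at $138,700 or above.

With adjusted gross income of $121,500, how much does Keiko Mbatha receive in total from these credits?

$1,380

Veteran's Credit: income exceeds $98,400 by $23,100, which is 24 full-or-partial $1,000 increments; reduction = 24 × $35 = $840, leaving $455.
Retirement Saver's Credit: $121,500 is below the $138,700 cutoff, so the full $925 applies.
Total: $455 + $925 = $1,380.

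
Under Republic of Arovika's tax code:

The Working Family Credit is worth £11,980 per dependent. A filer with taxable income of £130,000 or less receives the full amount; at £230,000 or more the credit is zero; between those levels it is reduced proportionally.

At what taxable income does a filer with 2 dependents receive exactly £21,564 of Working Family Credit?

Full credit = 2 × £11,980 = £23,960.
£21,564 is 21,564/23,960 of the full £23,960, so 2,396/23,960 of the £100,000 range has been used: income = £130,000 + £100,000 × 2,396/23,960 = £140,000.

£140,000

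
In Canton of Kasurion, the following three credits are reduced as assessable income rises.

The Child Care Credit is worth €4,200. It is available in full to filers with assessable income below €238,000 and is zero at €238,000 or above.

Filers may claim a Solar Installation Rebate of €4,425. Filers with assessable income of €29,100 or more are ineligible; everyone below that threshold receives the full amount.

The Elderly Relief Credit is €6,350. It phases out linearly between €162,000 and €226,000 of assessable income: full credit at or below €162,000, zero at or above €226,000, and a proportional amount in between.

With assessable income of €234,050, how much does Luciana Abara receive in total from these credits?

Child Care Credit: €234,050 is below the €238,000 cutoff, so the full €4,200 applies.
Solar Installation Rebate: €234,050 meets or exceeds the €29,100 cutoff, so the credit is €0.
Elderly Relief Credit: €234,050 is at or above €226,000, so the credit is €0.
Total: €4,200 + €0 + €0 = €4,200.

€4,200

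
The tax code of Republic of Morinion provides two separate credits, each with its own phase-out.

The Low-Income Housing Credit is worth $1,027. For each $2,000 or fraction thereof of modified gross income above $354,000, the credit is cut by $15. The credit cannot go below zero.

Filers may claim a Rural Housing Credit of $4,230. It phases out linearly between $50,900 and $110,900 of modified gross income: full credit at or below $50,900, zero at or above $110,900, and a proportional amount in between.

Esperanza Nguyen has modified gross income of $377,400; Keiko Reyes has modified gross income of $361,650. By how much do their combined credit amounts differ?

$120

Esperanza ($377,400): Low-Income Housing Credit: income exceeds $354,000 by $23,400, which is 12 full-or-partial $2,000 increments; reduction = 12 × $15 = $180, leaving $847. Rural Housing Credit: $377,400 is at or above $110,900, so the credit is $0. total $847 + $0 = $847
Keiko ($361,650): Low-Income Housing Credit: income exceeds $354,000 by $7,650, which is 4 full-or-partial $2,000 increments; reduction = 4 × $15 = $60, leaving $967. Rural Housing Credit: $361,650 is at or above $110,900, so the credit is $0. total $967 + $0 = $967
Difference: |$847 − $967| = $120.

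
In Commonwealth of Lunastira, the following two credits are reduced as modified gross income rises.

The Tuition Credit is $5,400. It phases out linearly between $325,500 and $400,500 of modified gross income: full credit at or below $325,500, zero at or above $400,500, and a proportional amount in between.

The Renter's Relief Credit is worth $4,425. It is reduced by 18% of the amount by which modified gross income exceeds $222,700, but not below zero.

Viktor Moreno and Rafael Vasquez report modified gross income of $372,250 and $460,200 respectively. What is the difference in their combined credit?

$2,034

Viktor ($372,250): Tuition Credit: $372,250 is $46,750 into a $75,000 phase-out range, leaving 28,250/75,000 of the credit: $5,400 × 28,250/75,000 = $2,034. Renter's Relief Credit: 18% of the $149,550 excess over $222,700 is $26,919 ≥ base, so the credit is $0. total $2,034 + $0 = $2,034
Rafael ($460,200): Tuition Credit: $460,200 is at or above $400,500, so the credit is $0. Renter's Relief Credit: 18% of the $237,500 excess over $222,700 is $42,750 ≥ base, so the credit is $0. total $0 + $0 = $0
Difference: |$2,034 − $0| = $2,034.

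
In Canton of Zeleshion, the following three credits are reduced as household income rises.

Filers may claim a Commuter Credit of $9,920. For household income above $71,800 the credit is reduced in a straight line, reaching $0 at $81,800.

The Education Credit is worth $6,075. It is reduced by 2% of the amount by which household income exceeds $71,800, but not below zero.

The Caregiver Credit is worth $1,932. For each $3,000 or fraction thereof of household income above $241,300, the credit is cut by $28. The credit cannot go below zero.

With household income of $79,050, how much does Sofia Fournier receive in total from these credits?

Commuter Credit: $79,050 is $7,250 into a $10,000 phase-out range, leaving 2,750/10,000 of the credit: $9,920 × 2,750/10,000 = $2,728.
Education Credit: 2% of the $7,250 excess over $71,800 is $145; credit = $6,075 − $145 = $5,930.
Caregiver Credit: $79,050 is at or below the $241,300 threshold, so the full $1,932 applies.
Total: $2,728 + $5,930 + $1,932 = $10,590.

$10,590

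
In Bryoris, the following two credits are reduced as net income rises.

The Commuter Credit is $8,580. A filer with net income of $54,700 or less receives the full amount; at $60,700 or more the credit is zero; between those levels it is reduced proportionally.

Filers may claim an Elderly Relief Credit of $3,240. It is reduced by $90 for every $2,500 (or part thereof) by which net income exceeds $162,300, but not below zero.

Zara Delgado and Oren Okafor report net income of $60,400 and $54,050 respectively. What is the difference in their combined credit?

Zara ($60,400): Commuter Credit: $60,400 is $5,700 into a $6,000 phase-out range, leaving 300/6,000 of the credit: $8,580 × 300/6,000 = $429. Elderly Relief Credit: $60,400 is at or below the $162,300 threshold, so the full $3,240 applies. total $429 + $3,240 = $3,669
Oren ($54,050): Commuter Credit: $54,050 is at or below the $54,700 threshold, so the full $8,580 applies. Elderly Relief Credit: $54,050 is at or below the $162,300 threshold, so the full $3,240 applies. total $8,580 + $3,240 = $11,820
Difference: |$3,669 − $11,820| = $8,151.

$8,151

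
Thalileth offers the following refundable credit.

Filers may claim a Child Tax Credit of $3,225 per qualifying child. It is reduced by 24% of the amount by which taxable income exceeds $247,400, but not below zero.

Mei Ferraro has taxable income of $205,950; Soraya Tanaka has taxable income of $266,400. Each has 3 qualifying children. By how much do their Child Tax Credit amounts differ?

Mei ($205,950): Child Tax Credit: base = 3 × $3,225 = $9,675. $205,950 is at or below the $247,400 threshold, so the full $9,675 applies.
Soraya ($266,400): Child Tax Credit: base = 3 × $3,225 = $9,675. 24% of the $19,000 excess over $247,400 is $4,560; credit = $9,675 − $4,560 = $5,115.
Difference: |$9,675 − $5,115| = $4,560.

$4,560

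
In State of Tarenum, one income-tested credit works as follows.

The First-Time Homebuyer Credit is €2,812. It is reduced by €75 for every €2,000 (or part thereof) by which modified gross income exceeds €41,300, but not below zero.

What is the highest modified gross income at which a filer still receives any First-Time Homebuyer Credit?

After 37 increments the reduction is 37 × €75 = €2,775, leaving €37; one more increment wipes it out. Increment 37 ends at excess 37 × €2,000 = €74,000, so the highest qualifying income is €41,300 + €74,000 = €115,300.

€115,300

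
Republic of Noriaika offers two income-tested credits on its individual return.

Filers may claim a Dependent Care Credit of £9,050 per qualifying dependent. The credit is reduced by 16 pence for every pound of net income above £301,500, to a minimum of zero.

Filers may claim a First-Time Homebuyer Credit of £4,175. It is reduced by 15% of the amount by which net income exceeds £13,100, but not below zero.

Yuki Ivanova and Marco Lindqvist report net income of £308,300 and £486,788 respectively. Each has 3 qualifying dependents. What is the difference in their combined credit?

£26,062

Yuki (£308,300): Dependent Care Credit: base = 3 × £9,050 = £27,150. 16% of the £6,800 excess over £301,500 is £1,088; credit = £27,150 − £1,088 = £26,062. First-Time Homebuyer Credit: 15% of the £295,200 excess over £13,100 is £44,280 ≥ base, so the credit is £0. total £26,062 + £0 = £26,062
Marco (£486,788): Dependent Care Credit: base = 3 × £9,050 = £27,150. 16% of the £185,288 excess over £301,500 is £29,646.08 ≥ base, so the credit is £0. First-Time Homebuyer Credit: 15% of the £473,688 excess over £13,100 is £71,053.20 ≥ base, so the credit is £0. total £0 + £0 = £0
Difference: |£26,062 − £0| = £26,062.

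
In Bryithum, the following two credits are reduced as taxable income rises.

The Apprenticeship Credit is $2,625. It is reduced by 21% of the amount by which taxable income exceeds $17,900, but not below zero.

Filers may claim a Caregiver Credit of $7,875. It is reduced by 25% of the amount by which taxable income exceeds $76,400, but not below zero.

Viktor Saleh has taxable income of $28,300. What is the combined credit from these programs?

Apprenticeship Credit: 21% of the $10,400 excess over $17,900 is $2,184; credit = $2,625 − $2,184 = $441.
Caregiver Credit: $28,300 is at or below the $76,400 threshold, so the full $7,875 applies.
Total: $441 + $7,875 = $8,316.

$8,316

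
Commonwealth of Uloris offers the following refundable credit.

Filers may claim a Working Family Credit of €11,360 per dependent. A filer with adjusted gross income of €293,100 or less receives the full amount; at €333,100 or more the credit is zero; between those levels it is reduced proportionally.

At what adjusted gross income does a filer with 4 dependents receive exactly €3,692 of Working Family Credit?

Full credit = 4 × €11,360 = €45,440.
€3,692 is 3,692/45,440 of the full €45,440, so 41,748/45,440 of the €40,000 range has been used: income = €293,100 + €40,000 × 41,748/45,440 = €329,850.

€329,850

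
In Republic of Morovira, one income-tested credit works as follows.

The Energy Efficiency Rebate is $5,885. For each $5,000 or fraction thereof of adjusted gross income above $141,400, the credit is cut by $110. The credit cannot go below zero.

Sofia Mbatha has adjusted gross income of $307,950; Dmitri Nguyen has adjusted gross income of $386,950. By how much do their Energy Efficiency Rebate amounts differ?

Sofia ($307,950): Energy Efficiency Rebate: income exceeds $141,400 by $166,550, which is 34 full-or-partial $5,000 increments; reduction = 34 × $110 = $3,740, leaving $2,145.
Dmitri ($386,950): Energy Efficiency Rebate: income exceeds $141,400 by $245,550, which is 50 full-or-partial $5,000 increments; reduction = 50 × $110 = $5,500, leaving $385.
Difference: |$2,145 − $385| = $1,760.

$1,760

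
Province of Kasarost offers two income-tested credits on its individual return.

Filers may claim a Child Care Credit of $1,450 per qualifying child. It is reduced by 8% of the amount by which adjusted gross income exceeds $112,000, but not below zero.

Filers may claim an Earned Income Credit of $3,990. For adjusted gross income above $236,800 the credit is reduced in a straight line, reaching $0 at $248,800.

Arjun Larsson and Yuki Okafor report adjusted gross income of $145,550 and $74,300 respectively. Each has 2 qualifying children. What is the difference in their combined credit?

$2,684

Arjun ($145,550): Child Care Credit: base = 2 × $1,450 = $2,900. 8% of the $33,550 excess over $112,000 is $2,684; credit = $2,900 − $2,684 = $216. Earned Income Credit: $145,550 is at or below the $236,800 threshold, so the full $3,990 applies. total $216 + $3,990 = $4,206
Yuki ($74,300): Child Care Credit: base = 2 × $1,450 = $2,900. $74,300 is at or below the $112,000 threshold, so the full $2,900 applies. Earned Income Credit: $74,300 is at or below the $236,800 threshold, so the full $3,990 applies. total $2,900 + $3,990 = $6,890
Difference: |$4,206 − $6,890| = $2,684.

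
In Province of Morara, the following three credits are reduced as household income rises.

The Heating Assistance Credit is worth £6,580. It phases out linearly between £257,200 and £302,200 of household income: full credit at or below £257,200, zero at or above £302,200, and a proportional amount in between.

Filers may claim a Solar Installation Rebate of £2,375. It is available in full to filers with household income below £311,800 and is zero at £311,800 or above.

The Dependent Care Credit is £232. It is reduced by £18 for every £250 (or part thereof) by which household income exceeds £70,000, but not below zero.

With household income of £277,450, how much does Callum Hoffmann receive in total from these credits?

£5,994

Heating Assistance Credit: £277,450 is £20,250 into a £45,000 phase-out range, leaving 24,750/45,000 of the credit: £6,580 × 24,750/45,000 = £3,619.
Solar Installation Rebate: £277,450 is below the £311,800 cutoff, so the full £2,375 applies.
Dependent Care Credit: income exceeds £70,000 by £207,450 → 830 increments × £18 = £14,940 ≥ base, so the credit is £0.
Total: £3,619 + £2,375 + £0 = £5,994.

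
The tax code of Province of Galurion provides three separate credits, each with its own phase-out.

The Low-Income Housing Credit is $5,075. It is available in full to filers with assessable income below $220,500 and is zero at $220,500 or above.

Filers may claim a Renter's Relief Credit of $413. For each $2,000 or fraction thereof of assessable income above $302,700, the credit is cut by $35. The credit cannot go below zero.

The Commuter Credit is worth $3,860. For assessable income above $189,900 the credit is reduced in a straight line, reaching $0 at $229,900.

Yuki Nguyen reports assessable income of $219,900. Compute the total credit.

Low-Income Housing Credit: $219,900 is below the $220,500 cutoff, so the full $5,075 applies.
Renter's Relief Credit: $219,900 is at or below the $302,700 threshold, so the full $413 applies.
Commuter Credit: $219,900 is $30,000 into a $40,000 phase-out range, leaving 10,000/40,000 of the credit: $3,860 × 10,000/40,000 = $965.
Total: $5,075 + $413 + $965 = $6,453.

$6,453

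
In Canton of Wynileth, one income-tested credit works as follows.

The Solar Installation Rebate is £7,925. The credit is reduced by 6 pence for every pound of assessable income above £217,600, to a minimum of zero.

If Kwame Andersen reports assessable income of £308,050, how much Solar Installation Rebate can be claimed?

Solar Installation Rebate: 6% of the £90,450 excess over £217,600 is £5,427; credit = £7,925 − £5,427 = £2,498.

£2,498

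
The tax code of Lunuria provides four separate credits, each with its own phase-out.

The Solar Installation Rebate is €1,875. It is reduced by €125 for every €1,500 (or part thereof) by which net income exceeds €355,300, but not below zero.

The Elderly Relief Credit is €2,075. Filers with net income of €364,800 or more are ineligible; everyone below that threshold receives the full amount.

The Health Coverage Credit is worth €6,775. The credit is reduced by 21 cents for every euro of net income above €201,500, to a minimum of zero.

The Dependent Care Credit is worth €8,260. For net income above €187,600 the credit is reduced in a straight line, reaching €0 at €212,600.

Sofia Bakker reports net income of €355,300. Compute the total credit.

€3,950

Solar Installation Rebate: €355,300 is at or below the €355,300 threshold, so the full €1,875 applies.
Elderly Relief Credit: €355,300 is below the €364,800 cutoff, so the full €2,075 applies.
Health Coverage Credit: 21% of the €153,800 excess over €201,500 is €32,298 ≥ base, so the credit is €0.
Dependent Care Credit: €355,300 is at or above €212,600, so the credit is €0.
Total: €1,875 + €2,075 + €0 + €0 = €3,950.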